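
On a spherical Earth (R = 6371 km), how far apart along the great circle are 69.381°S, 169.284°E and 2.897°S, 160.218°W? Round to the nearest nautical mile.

4172 nmi

Δλ = -160.218 − 169.284 = -329.502°; wrapped into (−180°, 180°]: 30.498°.
Δφ = -2.897 − -69.381 = 66.484°.
a = sin²(Δφ/2) + cos φ₁ · cos φ₂ · sin²(Δλ/2) = 0.324827.
c = 2·atan2(√a, √(1−a)) = 1.21286 rad → d = 6371·c ≈ 7727.10 km ≈ 4172.30 nmi.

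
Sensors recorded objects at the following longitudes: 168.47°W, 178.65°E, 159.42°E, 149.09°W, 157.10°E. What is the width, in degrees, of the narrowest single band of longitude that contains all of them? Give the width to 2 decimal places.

53.81°

Sort the longitudes: -168.47°, -149.09°, +157.10°, +159.42°, +178.65°.
Eastward gaps between consecutive values (wrapping around): 19.38°, 306.19°, 2.32°, 19.23°, 12.88°.
Largest gap = 306.19° ⇒ minimal covering band is its complement: 360° − 306.19° = 53.81°.
Band runs from +157.10° eastward to -149.09°, crossing the antimeridian.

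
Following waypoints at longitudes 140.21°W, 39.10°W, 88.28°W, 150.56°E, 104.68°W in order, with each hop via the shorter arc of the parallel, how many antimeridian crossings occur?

Leg 1: -140.21° → -39.10°, shortest Δλ = 101.11° (east) — does not cross 180°.
Leg 2: -39.10° → -88.28°, shortest Δλ = -49.18° (west) — does not cross 180°.
Leg 3: -88.28° → +150.56°, shortest Δλ = -121.16° (west) — crosses 180°.
Leg 4: +150.56° → -104.68°, shortest Δλ = 104.76° (east) — crosses 180°.
Total crossings: 2.

2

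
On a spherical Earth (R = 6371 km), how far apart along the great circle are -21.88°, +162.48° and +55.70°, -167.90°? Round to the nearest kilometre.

Δλ = -167.90 − 162.48 = -330.38°; wrapped into (−180°, 180°]: 29.62°.
Δφ = 55.70 − -21.88 = 77.58°.
a = sin²(Δφ/2) + cos φ₁ · cos φ₂ · sin²(Δλ/2) = 0.426630.
c = 2·atan2(√a, √(1−a)) = 1.42352 rad → d = 6371·c ≈ 9069.27 km.

9069 km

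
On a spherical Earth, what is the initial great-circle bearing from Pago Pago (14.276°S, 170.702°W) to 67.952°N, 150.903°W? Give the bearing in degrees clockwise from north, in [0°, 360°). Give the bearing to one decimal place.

Δλ = -150.903 − -170.702 = 19.799°.
θ = atan2( sin Δλ · cos φ₂ , cos φ₁ · sin φ₂ − sin φ₁ · cos φ₂ · cos Δλ )
  = atan2(0.12715, 0.98534) = 7.353° → normalised to [0°, 360°): 7.353°.

7.4°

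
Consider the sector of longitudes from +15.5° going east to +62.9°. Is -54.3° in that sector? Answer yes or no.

No

Band width going east from +15.5° to +62.9°: ((62.9 − 15.5) mod 360) = 47.4°.
Offset of -54.3° east of the west edge: ((-54.3 − 15.5) mod 360) = 290.2°.
290.2° > 47.4° ⇒ outside.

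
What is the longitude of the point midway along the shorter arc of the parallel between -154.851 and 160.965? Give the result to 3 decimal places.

Signed shortest Δλ from -154.851° to +160.965° is -44.184°.
Midpoint longitude = -154.851° + (-44.184°)/2 = -154.851° − 22.092° = -176.943°.
(The naïve average (-154.851 + +160.965)/2 = 3.057° is on the wrong side of the globe.)

-176.943°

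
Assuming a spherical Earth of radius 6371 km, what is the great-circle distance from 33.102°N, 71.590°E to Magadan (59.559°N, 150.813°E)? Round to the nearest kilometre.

Δλ = 150.813 − 71.590 = 79.223°.
Δφ = 59.559 − 33.102 = 26.457°.
a = sin²(Δφ/2) + cos φ₁ · cos φ₂ · sin²(Δλ/2) = 0.224896.
c = 2·atan2(√a, √(1−a)) = 0.98818 rad → d = 6371·c ≈ 6295.71 km.

6296 km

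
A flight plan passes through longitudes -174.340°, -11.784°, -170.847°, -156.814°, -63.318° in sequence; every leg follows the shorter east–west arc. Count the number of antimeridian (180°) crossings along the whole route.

Leg 1: -174.340° → -11.784°, shortest Δλ = 162.556° (east) — does not cross 180°.
Leg 2: -11.784° → -170.847°, shortest Δλ = -159.063° (west) — does not cross 180°.
Leg 3: -170.847° → -156.814°, shortest Δλ = 14.033° (east) — does not cross 180°.
Leg 4: -156.814° → -63.318°, shortest Δλ = 93.496° (east) — does not cross 180°.
Total crossings: 0.

0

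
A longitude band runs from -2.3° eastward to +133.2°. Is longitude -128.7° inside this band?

Band width going east from -2.3° to +133.2°: ((133.2 − -2.3) mod 360) = 135.5°.
Offset of -128.7° east of the west edge: ((-128.7 − -2.3) mod 360) = 233.6°.
233.6° > 135.5° ⇒ outside.

No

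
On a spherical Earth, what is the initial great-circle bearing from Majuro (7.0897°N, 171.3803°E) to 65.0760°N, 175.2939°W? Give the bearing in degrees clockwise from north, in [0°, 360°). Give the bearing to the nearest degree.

Δλ = -175.2939 − 171.3803 = -346.6742°; wrapped into (−180°, 180°]: 13.3258°.
θ = atan2( sin Δλ · cos φ₂ , cos φ₁ · sin φ₂ − sin φ₁ · cos φ₂ · cos Δλ )
  = atan2(0.09713, 0.84932) = 6.524° → normalised to [0°, 360°): 6.524°.

7°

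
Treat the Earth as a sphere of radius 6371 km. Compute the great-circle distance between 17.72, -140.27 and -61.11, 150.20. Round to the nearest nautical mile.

Δλ = 150.20 − -140.27 = 290.47°; wrapped into (−180°, 180°]: -69.53°.
Δφ = -61.11 − 17.72 = -78.83°.
a = sin²(Δφ/2) + cos φ₁ · cos φ₂ · sin²(Δλ/2) = 0.552772.
c = 2·atan2(√a, √(1−a)) = 1.67654 rad → d = 6371·c ≈ 10681.22 km ≈ 5767.40 nmi.

5767 nmi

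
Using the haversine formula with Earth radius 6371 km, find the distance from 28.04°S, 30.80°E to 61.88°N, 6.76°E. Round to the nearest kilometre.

Δλ = 6.76 − 30.80 = -24.04°.
Δφ = 61.88 − -28.04 = 89.92°.
a = sin²(Δφ/2) + cos φ₁ · cos φ₂ · sin²(Δλ/2) = 0.517343.
c = 2·atan2(√a, √(1−a)) = 1.60549 rad → d = 6371·c ≈ 10228.58 km.

10229 km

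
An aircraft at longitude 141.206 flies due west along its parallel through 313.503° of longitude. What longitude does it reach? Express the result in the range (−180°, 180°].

Start at +141.206°; shift −313.503° → -172.297°.
-172.297° already lies in (−180°, 180°].

-172.297°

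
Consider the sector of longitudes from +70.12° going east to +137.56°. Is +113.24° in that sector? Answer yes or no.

Yes

Band width going east from +70.12° to +137.56°: ((137.56 − 70.12) mod 360) = 67.44°.
Offset of +113.24° east of the west edge: ((113.24 − 70.12) mod 360) = 43.12°.
43.12° ≤ 67.44° ⇒ inside.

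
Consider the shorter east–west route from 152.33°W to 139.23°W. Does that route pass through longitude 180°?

Signed shortest Δλ = ((-139.23 − -152.33 + 180) mod 360) − 180 = 13.1°.
Going east by 13.1° from -152.33° reaches -139.23° without touching 180°.

No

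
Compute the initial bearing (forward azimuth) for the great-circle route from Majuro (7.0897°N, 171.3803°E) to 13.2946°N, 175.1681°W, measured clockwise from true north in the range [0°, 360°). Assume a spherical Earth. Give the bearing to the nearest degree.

64°

Δλ = -175.1681 − 171.3803 = -346.5484°; wrapped into (−180°, 180°]: 13.4516°.
θ = atan2( sin Δλ · cos φ₂ , cos φ₁ · sin φ₂ − sin φ₁ · cos φ₂ · cos Δλ )
  = atan2(0.22639, 0.11138) = 63.804° → normalised to [0°, 360°): 63.804°.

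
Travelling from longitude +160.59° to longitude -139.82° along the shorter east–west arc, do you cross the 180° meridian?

Naïve |-139.82 − 160.59| = 300.41° > 180°, so the shorter arc goes the other way round — across 180°.
Signed shortest Δλ = ((-139.82 − 160.59 + 180) mod 360) − 180 = 59.59°.
Going east by 59.59° from +160.59° passes through 180° before reaching -139.82°.

Yes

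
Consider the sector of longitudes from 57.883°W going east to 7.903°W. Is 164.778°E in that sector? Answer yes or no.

No

Band width going east from -57.883° to -7.903°: ((-7.903 − -57.883) mod 360) = 49.980°.
Offset of +164.778° east of the west edge: ((164.778 − -57.883) mod 360) = 222.661°.
222.661° > 49.980° ⇒ outside.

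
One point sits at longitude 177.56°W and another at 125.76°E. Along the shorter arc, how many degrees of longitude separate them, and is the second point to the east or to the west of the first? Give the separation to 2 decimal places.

56.68° west

Raw difference: 125.76 − -177.56 = 303.32°.
Normalise into (−180°, 180°]: 303.32° − 360° = -56.68°.
Negative ⇒ the second point lies to the west; separation 56.68°.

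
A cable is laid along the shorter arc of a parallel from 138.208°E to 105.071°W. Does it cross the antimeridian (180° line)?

Yes

Naïve |-105.071 − 138.208| = 243.279° > 180°, so the shorter arc goes the other way round — across 180°.
Signed shortest Δλ = ((-105.071 − 138.208 + 180) mod 360) − 180 = 116.721°.
Going east by 116.721° from +138.208° passes through 180° before reaching -105.071°.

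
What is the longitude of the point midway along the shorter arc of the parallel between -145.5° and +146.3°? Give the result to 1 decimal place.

Signed shortest Δλ from -145.5° to +146.3° is -68.2°.
Midpoint longitude = -145.5° + (-68.2°)/2 = -145.5° − 34.1° = -179.6°.
(The naïve average (-145.5 + +146.3)/2 = 0.4° is on the wrong side of the globe.)

-179.6°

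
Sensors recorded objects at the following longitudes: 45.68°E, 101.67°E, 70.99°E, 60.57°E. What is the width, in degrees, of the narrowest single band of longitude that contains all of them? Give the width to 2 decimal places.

Sort the longitudes: +45.68°, +60.57°, +70.99°, +101.67°.
Eastward gaps between consecutive values (wrapping around): 14.89°, 10.42°, 30.68°, 304.01°.
Largest gap = 304.01° ⇒ minimal covering band is its complement: 360° − 304.01° = 55.99°.
Band runs from +45.68° eastward to +101.67°.

55.99°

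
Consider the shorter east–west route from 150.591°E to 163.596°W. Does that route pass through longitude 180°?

Naïve |-163.596 − 150.591| = 314.187° > 180°, so the shorter arc goes the other way round — across 180°.
Signed shortest Δλ = ((-163.596 − 150.591 + 180) mod 360) − 180 = 45.813°.
Going east by 45.813° from +150.591° passes through 180° before reaching -163.596°.

Yes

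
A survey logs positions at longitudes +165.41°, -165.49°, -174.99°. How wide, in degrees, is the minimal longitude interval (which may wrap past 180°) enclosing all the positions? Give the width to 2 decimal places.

29.10°

Sort the longitudes: -174.99°, -165.49°, +165.41°.
Eastward gaps between consecutive values (wrapping around): 9.50°, 330.90°, 19.60°.
Largest gap = 330.90° ⇒ minimal covering band is its complement: 360° − 330.90° = 29.10°.
Band runs from +165.41° eastward to -165.49°, crossing the antimeridian.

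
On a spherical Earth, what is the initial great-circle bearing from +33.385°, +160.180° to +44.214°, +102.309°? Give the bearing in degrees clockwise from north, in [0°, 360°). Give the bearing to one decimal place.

301.5°

Δλ = 102.309 − 160.180 = -57.871°.
θ = atan2( sin Δλ · cos φ₂ , cos φ₁ · sin φ₂ − sin φ₁ · cos φ₂ · cos Δλ )
  = atan2(-0.60697, 0.37252) = -58.461° → normalised to [0°, 360°): 301.539°.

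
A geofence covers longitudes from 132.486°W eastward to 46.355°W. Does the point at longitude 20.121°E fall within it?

Band width going east from -132.486° to -46.355°: ((-46.355 − -132.486) mod 360) = 86.131°.
Offset of +20.121° east of the west edge: ((20.121 − -132.486) mod 360) = 152.607°.
152.607° > 86.131° ⇒ outside.

No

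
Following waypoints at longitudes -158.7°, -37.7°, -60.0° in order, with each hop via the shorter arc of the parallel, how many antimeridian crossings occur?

Leg 1: -158.7° → -37.7°, shortest Δλ = 121.0° (east) — does not cross 180°.
Leg 2: -37.7° → -60.0°, shortest Δλ = -22.3° (west) — does not cross 180°.
Total crossings: 0.

0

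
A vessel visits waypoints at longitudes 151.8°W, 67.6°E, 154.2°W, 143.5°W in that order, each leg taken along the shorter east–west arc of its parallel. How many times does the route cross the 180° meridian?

2

Leg 1: -151.8° → +67.6°, shortest Δλ = -140.6° (west) — crosses 180°.
Leg 2: +67.6° → -154.2°, shortest Δλ = 138.2° (east) — crosses 180°.
Leg 3: -154.2° → -143.5°, shortest Δλ = 10.7° (east) — does not cross 180°.
Total crossings: 2.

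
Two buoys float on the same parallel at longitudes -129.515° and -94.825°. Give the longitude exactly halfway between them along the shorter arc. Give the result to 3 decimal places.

-112.170°

Signed shortest Δλ from -129.515° to -94.825° is +34.690°.
Midpoint longitude = -129.515° + (+34.690°)/2 = -129.515° + 17.345° = -112.170°.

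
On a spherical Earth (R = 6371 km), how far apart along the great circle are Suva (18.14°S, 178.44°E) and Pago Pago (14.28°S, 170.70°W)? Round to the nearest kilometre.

1236 km

Δλ = -170.70 − 178.44 = -349.14°; wrapped into (−180°, 180°]: 10.86°.
Δφ = -14.28 − -18.14 = 3.86°.
a = sin²(Δφ/2) + cos φ₁ · cos φ₂ · sin²(Δλ/2) = 0.009381.
c = 2·atan2(√a, √(1−a)) = 0.19402 rad → d = 6371·c ≈ 1236.07 km.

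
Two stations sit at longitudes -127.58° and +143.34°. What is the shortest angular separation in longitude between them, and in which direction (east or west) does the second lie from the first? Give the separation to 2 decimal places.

89.08° west

Raw difference: 143.34 − -127.58 = 270.92°.
Normalise into (−180°, 180°]: 270.92° − 360° = -89.08°.
Negative ⇒ the second point lies to the west; separation 89.08°.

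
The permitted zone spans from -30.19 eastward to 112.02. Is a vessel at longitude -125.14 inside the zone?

No

Band width going east from -30.19° to +112.02°: ((112.02 − -30.19) mod 360) = 142.21°.
Offset of -125.14° east of the west edge: ((-125.14 − -30.19) mod 360) = 265.05°.
265.05° > 142.21° ⇒ outside.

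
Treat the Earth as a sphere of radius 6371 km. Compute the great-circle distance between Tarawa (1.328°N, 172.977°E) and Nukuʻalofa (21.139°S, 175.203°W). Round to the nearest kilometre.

2810 km

Δλ = -175.203 − 172.977 = -348.180°; wrapped into (−180°, 180°]: 11.820°.
Δφ = -21.139 − 1.328 = -22.467°.
a = sin²(Δφ/2) + cos φ₁ · cos φ₂ · sin²(Δλ/2) = 0.047836.
c = 2·atan2(√a, √(1−a)) = 0.44099 rad → d = 6371·c ≈ 2809.57 km.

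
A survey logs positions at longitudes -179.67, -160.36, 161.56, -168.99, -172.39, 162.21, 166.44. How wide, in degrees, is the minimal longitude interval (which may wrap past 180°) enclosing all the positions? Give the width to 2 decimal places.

Sort the longitudes: -179.67°, -172.39°, -168.99°, -160.36°, +161.56°, +162.21°, +166.44°.
Eastward gaps between consecutive values (wrapping around): 7.28°, 3.40°, 8.63°, 321.92°, 0.65°, 4.23°, 13.89°.
Largest gap = 321.92° ⇒ minimal covering band is its complement: 360° − 321.92° = 38.08°.
Band runs from +161.56° eastward to -160.36°, crossing the antimeridian.

38.08°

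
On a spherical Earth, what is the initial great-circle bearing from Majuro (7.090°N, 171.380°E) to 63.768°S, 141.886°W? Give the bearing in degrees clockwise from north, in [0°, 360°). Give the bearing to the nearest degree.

161°

Δλ = -141.886 − 171.380 = -313.266°; wrapped into (−180°, 180°]: 46.734°.
θ = atan2( sin Δλ · cos φ₂ , cos φ₁ · sin φ₂ − sin φ₁ · cos φ₂ · cos Δλ )
  = atan2(0.32186, -0.92754) = 160.863° → normalised to [0°, 360°): 160.863°.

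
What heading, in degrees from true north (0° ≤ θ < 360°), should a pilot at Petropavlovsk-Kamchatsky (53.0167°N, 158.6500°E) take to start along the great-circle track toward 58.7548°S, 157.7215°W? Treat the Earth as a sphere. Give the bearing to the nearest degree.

Δλ = -157.7215 − 158.6500 = -316.3715°; wrapped into (−180°, 180°]: 43.6285°.
θ = atan2( sin Δλ · cos φ₂ , cos φ₁ · sin φ₂ − sin φ₁ · cos φ₂ · cos Δλ )
  = atan2(0.35789, -0.81424) = 156.272° → normalised to [0°, 360°): 156.272°.

156°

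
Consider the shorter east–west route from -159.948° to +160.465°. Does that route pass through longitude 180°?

Yes

Naïve |160.465 − -159.948| = 320.413° > 180°, so the shorter arc goes the other way round — across 180°.
Signed shortest Δλ = ((160.465 − -159.948 + 180) mod 360) − 180 = -39.587°.
Going west by 39.587° from -159.948° passes through 180° before reaching +160.465°.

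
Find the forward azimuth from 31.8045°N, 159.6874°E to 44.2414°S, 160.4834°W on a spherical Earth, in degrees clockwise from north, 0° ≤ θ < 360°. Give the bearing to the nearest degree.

153°

Δλ = -160.4834 − 159.6874 = -320.1708°; wrapped into (−180°, 180°]: 39.8292°.
θ = atan2( sin Δλ · cos φ₂ , cos φ₁ · sin φ₂ − sin φ₁ · cos φ₂ · cos Δλ )
  = atan2(0.45886, -0.88288) = 152.538° → normalised to [0°, 360°): 152.538°.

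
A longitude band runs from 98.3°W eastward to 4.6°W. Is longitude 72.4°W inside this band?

Yes

Band width going east from -98.3° to -4.6°: ((-4.6 − -98.3) mod 360) = 93.7°.
Offset of -72.4° east of the west edge: ((-72.4 − -98.3) mod 360) = 25.9°.
25.9° ≤ 93.7° ⇒ inside.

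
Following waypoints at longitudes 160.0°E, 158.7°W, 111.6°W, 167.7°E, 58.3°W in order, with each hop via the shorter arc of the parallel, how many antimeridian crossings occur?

3

Leg 1: +160.0° → -158.7°, shortest Δλ = 41.3° (east) — crosses 180°.
Leg 2: -158.7° → -111.6°, shortest Δλ = 47.1° (east) — does not cross 180°.
Leg 3: -111.6° → +167.7°, shortest Δλ = -80.7° (west) — crosses 180°.
Leg 4: +167.7° → -58.3°, shortest Δλ = 134.0° (east) — crosses 180°.
Total crossings: 3.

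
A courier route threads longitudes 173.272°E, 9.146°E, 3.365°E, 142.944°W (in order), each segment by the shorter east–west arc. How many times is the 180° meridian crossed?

0

Leg 1: +173.272° → +9.146°, shortest Δλ = -164.126° (west) — does not cross 180°.
Leg 2: +9.146° → +3.365°, shortest Δλ = -5.781° (west) — does not cross 180°.
Leg 3: +3.365° → -142.944°, shortest Δλ = -146.309° (west) — does not cross 180°.
Total crossings: 0.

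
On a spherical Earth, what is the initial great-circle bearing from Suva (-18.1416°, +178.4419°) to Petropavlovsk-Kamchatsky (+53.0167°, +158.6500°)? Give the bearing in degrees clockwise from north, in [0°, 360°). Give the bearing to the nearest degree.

348°

Δλ = 158.6500 − 178.4419 = -19.7919°.
θ = atan2( sin Δλ · cos φ₂ , cos φ₁ · sin φ₂ − sin φ₁ · cos φ₂ · cos Δλ )
  = atan2(-0.20370, 0.93535) = -12.286° → normalised to [0°, 360°): 347.714°.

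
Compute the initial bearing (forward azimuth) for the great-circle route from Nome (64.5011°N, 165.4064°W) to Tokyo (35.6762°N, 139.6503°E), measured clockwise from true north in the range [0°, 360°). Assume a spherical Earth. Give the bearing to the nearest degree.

256°

Δλ = 139.6503 − -165.4064 = 305.0567°; wrapped into (−180°, 180°]: -54.9433°.
θ = atan2( sin Δλ · cos φ₂ , cos φ₁ · sin φ₂ − sin φ₁ · cos φ₂ · cos Δλ )
  = atan2(-0.66496, -0.17007) = -104.347° → normalised to [0°, 360°): 255.653°.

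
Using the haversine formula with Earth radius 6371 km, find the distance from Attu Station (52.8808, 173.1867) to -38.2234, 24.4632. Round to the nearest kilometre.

Δλ = 24.4632 − 173.1867 = -148.7235°.
Δφ = -38.2234 − 52.8808 = -91.1042°.
a = sin²(Δφ/2) + cos φ₁ · cos φ₂ · sin²(Δλ/2) = 0.949279.
c = 2·atan2(√a, √(1−a)) = 2.68727 rad → d = 6371·c ≈ 17120.58 km.

17121 km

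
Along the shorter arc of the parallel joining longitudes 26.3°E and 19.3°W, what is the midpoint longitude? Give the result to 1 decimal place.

3.5°E

Signed shortest Δλ from +26.3° to -19.3° is -45.6°.
Midpoint longitude = +26.3° + (-45.6°)/2 = +26.3° − 22.8° = +3.5°.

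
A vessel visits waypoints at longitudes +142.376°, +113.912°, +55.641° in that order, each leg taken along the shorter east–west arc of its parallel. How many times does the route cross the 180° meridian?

0

Leg 1: +142.376° → +113.912°, shortest Δλ = -28.464° (west) — does not cross 180°.
Leg 2: +113.912° → +55.641°, shortest Δλ = -58.271° (west) — does not cross 180°.
Total crossings: 0.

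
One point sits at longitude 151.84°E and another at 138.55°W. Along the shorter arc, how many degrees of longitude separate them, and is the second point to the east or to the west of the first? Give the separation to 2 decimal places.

Raw difference: -138.55 − 151.84 = -290.39°.
Normalise into (−180°, 180°]: -290.39° + 360° = 69.61°.
Positive ⇒ the second point lies to the east; separation 69.61°.

69.61° east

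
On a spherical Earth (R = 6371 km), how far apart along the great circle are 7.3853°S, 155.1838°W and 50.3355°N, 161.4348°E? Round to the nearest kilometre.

Δλ = 161.4348 − -155.1838 = 316.6186°; wrapped into (−180°, 180°]: -43.3814°.
Δφ = 50.3355 − -7.3853 = 57.7208°.
a = sin²(Δφ/2) + cos φ₁ · cos φ₂ · sin²(Δλ/2) = 0.319445.
c = 2·atan2(√a, √(1−a)) = 1.20134 rad → d = 6371·c ≈ 7653.73 km.

7654 km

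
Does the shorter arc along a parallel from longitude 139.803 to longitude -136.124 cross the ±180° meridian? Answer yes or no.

Yes

Naïve |-136.124 − 139.803| = 275.927° > 180°, so the shorter arc goes the other way round — across 180°.
Signed shortest Δλ = ((-136.124 − 139.803 + 180) mod 360) − 180 = 84.073°.
Going east by 84.073° from +139.803° passes through 180° before reaching -136.124°.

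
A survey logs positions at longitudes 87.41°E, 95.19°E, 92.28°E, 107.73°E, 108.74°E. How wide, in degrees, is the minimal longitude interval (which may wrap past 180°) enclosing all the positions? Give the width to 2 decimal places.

Sort the longitudes: +87.41°, +92.28°, +95.19°, +107.73°, +108.74°.
Eastward gaps between consecutive values (wrapping around): 4.87°, 2.91°, 12.54°, 1.01°, 338.67°.
Largest gap = 338.67° ⇒ minimal covering band is its complement: 360° − 338.67° = 21.33°.
Band runs from +87.41° eastward to +108.74°.

21.33°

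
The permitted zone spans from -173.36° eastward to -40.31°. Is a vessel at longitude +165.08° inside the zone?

Band width going east from -173.36° to -40.31°: ((-40.31 − -173.36) mod 360) = 133.05°.
Offset of +165.08° east of the west edge: ((165.08 − -173.36) mod 360) = 338.44°.
338.44° > 133.05° ⇒ outside.

No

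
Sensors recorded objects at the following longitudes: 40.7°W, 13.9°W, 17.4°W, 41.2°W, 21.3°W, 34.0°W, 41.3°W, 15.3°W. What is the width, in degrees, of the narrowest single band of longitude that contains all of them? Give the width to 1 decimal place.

27.4°

Sort the longitudes: -41.3°, -41.2°, -40.7°, -34.0°, -21.3°, -17.4°, -15.3°, -13.9°.
Eastward gaps between consecutive values (wrapping around): 0.1°, 0.5°, 6.7°, 12.7°, 3.9°, 2.1°, 1.4°, 332.6°.
Largest gap = 332.6° ⇒ minimal covering band is its complement: 360° − 332.6° = 27.4°.
Band runs from -41.3° eastward to -13.9°.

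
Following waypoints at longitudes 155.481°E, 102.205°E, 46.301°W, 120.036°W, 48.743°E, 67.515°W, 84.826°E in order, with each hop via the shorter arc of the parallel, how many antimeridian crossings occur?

Leg 1: +155.481° → +102.205°, shortest Δλ = -53.276° (west) — does not cross 180°.
Leg 2: +102.205° → -46.301°, shortest Δλ = -148.506° (west) — does not cross 180°.
Leg 3: -46.301° → -120.036°, shortest Δλ = -73.735° (west) — does not cross 180°.
Leg 4: -120.036° → +48.743°, shortest Δλ = 168.779° (east) — does not cross 180°.
Leg 5: +48.743° → -67.515°, shortest Δλ = -116.258° (west) — does not cross 180°.
Leg 6: -67.515° → +84.826°, shortest Δλ = 152.341° (east) — does not cross 180°.
Total crossings: 0.

0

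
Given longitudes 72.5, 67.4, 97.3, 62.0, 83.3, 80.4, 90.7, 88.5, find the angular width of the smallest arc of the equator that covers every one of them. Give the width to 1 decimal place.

35.3°

Sort the longitudes: +62.0°, +67.4°, +72.5°, +80.4°, +83.3°, +88.5°, +90.7°, +97.3°.
Eastward gaps between consecutive values (wrapping around): 5.4°, 5.1°, 7.9°, 2.9°, 5.2°, 2.2°, 6.6°, 324.7°.
Largest gap = 324.7° ⇒ minimal covering band is its complement: 360° − 324.7° = 35.3°.
Band runs from +62.0° eastward to +97.3°.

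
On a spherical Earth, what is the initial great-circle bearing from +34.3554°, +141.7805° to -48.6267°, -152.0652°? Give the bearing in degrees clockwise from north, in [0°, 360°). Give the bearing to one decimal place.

141.9°

Δλ = -152.0652 − 141.7805 = -293.8457°; wrapped into (−180°, 180°]: 66.1543°.
θ = atan2( sin Δλ · cos φ₂ , cos φ₁ · sin φ₂ − sin φ₁ · cos φ₂ · cos Δλ )
  = atan2(0.60454, -0.77030) = 141.875° → normalised to [0°, 360°): 141.875°.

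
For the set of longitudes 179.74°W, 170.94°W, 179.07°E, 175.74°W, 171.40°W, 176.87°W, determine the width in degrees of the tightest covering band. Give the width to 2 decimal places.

Sort the longitudes: -179.74°, -176.87°, -175.74°, -171.40°, -170.94°, +179.07°.
Eastward gaps between consecutive values (wrapping around): 2.87°, 1.13°, 4.34°, 0.46°, 350.01°, 1.19°.
Largest gap = 350.01° ⇒ minimal covering band is its complement: 360° − 350.01° = 9.99°.
Band runs from +179.07° eastward to -170.94°, crossing the antimeridian.

9.99°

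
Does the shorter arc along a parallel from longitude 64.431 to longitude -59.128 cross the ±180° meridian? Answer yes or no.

No

Signed shortest Δλ = ((-59.128 − 64.431 + 180) mod 360) − 180 = -123.559°.
Going west by 123.559° from +64.431° reaches -59.128° without touching 180°.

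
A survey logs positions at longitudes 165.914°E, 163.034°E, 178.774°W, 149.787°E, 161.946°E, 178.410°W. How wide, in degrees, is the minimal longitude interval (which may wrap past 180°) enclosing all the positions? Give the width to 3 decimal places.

Sort the longitudes: -178.774°, -178.410°, +149.787°, +161.946°, +163.034°, +165.914°.
Eastward gaps between consecutive values (wrapping around): 0.364°, 328.197°, 12.159°, 1.088°, 2.880°, 15.312°.
Largest gap = 328.197° ⇒ minimal covering band is its complement: 360° − 328.197° = 31.803°.
Band runs from +149.787° eastward to -178.410°, crossing the antimeridian.

31.803°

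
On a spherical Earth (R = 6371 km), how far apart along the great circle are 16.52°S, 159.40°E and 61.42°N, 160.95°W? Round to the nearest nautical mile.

Δλ = -160.95 − 159.40 = -320.35°; wrapped into (−180°, 180°]: 39.65°.
Δφ = 61.42 − -16.52 = 77.94°.
a = sin²(Δφ/2) + cos φ₁ · cos φ₂ · sin²(Δλ/2) = 0.448285.
c = 2·atan2(√a, √(1−a)) = 1.46718 rad → d = 6371·c ≈ 9347.41 km ≈ 5047.20 nmi.

5047 nmi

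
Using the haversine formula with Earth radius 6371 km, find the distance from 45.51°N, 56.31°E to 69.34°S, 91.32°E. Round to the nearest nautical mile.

7067 nmi

Δλ = 91.32 − 56.31 = 35.01°.
Δφ = -69.34 − 45.51 = -114.85°.
a = sin²(Δφ/2) + cos φ₁ · cos φ₂ · sin²(Δλ/2) = 0.732492.
c = 2·atan2(√a, √(1−a)) = 2.05441 rad → d = 6371·c ≈ 13088.66 km ≈ 7067.31 nmi.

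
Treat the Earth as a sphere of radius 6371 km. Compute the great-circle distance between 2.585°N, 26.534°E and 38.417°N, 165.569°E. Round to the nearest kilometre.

Δλ = 165.569 − 26.534 = 139.035°.
Δφ = 38.417 − 2.585 = 35.832°.
a = sin²(Δφ/2) + cos φ₁ · cos φ₂ · sin²(Δλ/2) = 0.781504.
c = 2·atan2(√a, √(1−a)) = 2.16882 rad → d = 6371·c ≈ 13817.54 km.

13818 km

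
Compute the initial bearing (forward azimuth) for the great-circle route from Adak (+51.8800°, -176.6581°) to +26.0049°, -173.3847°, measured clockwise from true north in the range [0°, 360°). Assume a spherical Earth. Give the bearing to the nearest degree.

173°

Δλ = -173.3847 − -176.6581 = 3.2734°.
θ = atan2( sin Δλ · cos φ₂ , cos φ₁ · sin φ₂ − sin φ₁ · cos φ₂ · cos Δλ )
  = atan2(0.05132, -0.43526) = 173.276° → normalised to [0°, 360°): 173.276°.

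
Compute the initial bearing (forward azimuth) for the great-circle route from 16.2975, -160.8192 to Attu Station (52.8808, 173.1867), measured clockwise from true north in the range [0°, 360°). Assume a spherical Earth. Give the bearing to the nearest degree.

337°

Δλ = 173.1867 − -160.8192 = 334.0059°; wrapped into (−180°, 180°]: -25.9941°.
θ = atan2( sin Δλ · cos φ₂ , cos φ₁ · sin φ₂ − sin φ₁ · cos φ₂ · cos Δλ )
  = atan2(-0.26449, 0.61312) = -23.335° → normalised to [0°, 360°): 336.665°.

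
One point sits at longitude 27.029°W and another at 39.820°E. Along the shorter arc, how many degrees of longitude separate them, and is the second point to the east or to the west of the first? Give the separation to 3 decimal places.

66.849° east

Raw difference: 39.820 − -27.029 = 66.849°.
Normalise into (−180°, 180°]: 66.849° stays 66.849°.
Positive ⇒ the second point lies to the east; separation 66.849°.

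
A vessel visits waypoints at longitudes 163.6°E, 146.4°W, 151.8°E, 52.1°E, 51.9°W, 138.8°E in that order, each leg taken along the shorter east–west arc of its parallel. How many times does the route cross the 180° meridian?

Leg 1: +163.6° → -146.4°, shortest Δλ = 50.0° (east) — crosses 180°.
Leg 2: -146.4° → +151.8°, shortest Δλ = -61.8° (west) — crosses 180°.
Leg 3: +151.8° → +52.1°, shortest Δλ = -99.7° (west) — does not cross 180°.
Leg 4: +52.1° → -51.9°, shortest Δλ = -104.0° (west) — does not cross 180°.
Leg 5: -51.9° → +138.8°, shortest Δλ = -169.3° (west) — crosses 180°.
Total crossings: 3.

3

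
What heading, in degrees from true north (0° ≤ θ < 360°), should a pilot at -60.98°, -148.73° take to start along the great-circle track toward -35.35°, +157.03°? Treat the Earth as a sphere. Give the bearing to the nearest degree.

282°

Δλ = 157.03 − -148.73 = 305.76°; wrapped into (−180°, 180°]: -54.24°.
θ = atan2( sin Δλ · cos φ₂ , cos φ₁ · sin φ₂ − sin φ₁ · cos φ₂ · cos Δλ )
  = atan2(-0.66186, 0.13613) = -78.377° → normalised to [0°, 360°): 281.623°.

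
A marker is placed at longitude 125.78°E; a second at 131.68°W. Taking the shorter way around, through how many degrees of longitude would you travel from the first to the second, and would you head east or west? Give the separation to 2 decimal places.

102.54° east

Raw difference: -131.68 − 125.78 = -257.46°.
Normalise into (−180°, 180°]: -257.46° + 360° = 102.54°.
Positive ⇒ the second point lies to the east; separation 102.54°.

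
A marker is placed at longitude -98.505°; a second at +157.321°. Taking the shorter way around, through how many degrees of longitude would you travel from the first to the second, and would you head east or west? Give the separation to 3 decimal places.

Raw difference: 157.321 − -98.505 = 255.826°.
Normalise into (−180°, 180°]: 255.826° − 360° = -104.174°.
Negative ⇒ the second point lies to the west; separation 104.174°.

104.174° west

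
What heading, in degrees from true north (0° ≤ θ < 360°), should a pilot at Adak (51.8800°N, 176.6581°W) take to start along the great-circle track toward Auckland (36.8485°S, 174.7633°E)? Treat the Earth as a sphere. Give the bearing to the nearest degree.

Δλ = 174.7633 − -176.6581 = 351.4214°; wrapped into (−180°, 180°]: -8.5786°.
θ = atan2( sin Δλ · cos φ₂ , cos φ₁ · sin φ₂ − sin φ₁ · cos φ₂ · cos Δλ )
  = atan2(-0.11937, -0.99271) = -173.144° → normalised to [0°, 360°): 186.856°.

187°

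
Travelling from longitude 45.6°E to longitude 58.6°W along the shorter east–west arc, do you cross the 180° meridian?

Signed shortest Δλ = ((-58.6 − 45.6 + 180) mod 360) − 180 = -104.2°.
Going west by 104.2° from +45.6° reaches -58.6° without touching 180°.

No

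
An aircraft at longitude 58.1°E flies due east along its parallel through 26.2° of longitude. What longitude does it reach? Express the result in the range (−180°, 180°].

84.3°E

Start at +58.1°; shift +26.2° → +84.3°.
+84.3° already lies in (−180°, 180°].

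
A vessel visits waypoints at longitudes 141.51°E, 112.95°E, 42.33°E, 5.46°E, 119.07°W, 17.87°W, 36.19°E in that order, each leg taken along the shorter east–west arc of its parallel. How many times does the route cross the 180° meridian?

0

Leg 1: +141.51° → +112.95°, shortest Δλ = -28.56° (west) — does not cross 180°.
Leg 2: +112.95° → +42.33°, shortest Δλ = -70.62° (west) — does not cross 180°.
Leg 3: +42.33° → +5.46°, shortest Δλ = -36.87° (west) — does not cross 180°.
Leg 4: +5.46° → -119.07°, shortest Δλ = -124.53° (west) — does not cross 180°.
Leg 5: -119.07° → -17.87°, shortest Δλ = 101.2° (east) — does not cross 180°.
Leg 6: -17.87° → +36.19°, shortest Δλ = 54.06° (east) — does not cross 180°.
Total crossings: 0.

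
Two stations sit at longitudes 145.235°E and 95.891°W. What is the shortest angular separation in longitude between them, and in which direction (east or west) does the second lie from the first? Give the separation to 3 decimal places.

118.874° east

Raw difference: -95.891 − 145.235 = -241.126°.
Normalise into (−180°, 180°]: -241.126° + 360° = 118.874°.
Positive ⇒ the second point lies to the east; separation 118.874°.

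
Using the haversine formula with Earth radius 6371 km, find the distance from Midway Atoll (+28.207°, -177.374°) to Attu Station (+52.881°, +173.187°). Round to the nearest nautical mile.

Δλ = 173.187 − -177.374 = 350.561°; wrapped into (−180°, 180°]: -9.439°.
Δφ = 52.881 − 28.207 = 24.674°.
a = sin²(Δφ/2) + cos φ₁ · cos φ₂ · sin²(Δλ/2) = 0.049251.
c = 2·atan2(√a, √(1−a)) = 0.44758 rad → d = 6371·c ≈ 2851.53 km ≈ 1539.70 nmi.

1540 nmi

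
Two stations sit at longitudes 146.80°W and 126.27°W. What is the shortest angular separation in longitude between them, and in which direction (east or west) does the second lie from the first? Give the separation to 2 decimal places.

Raw difference: -126.27 − -146.80 = 20.53°.
Normalise into (−180°, 180°]: 20.53° stays 20.53°.
Positive ⇒ the second point lies to the east; separation 20.53°.

20.53° east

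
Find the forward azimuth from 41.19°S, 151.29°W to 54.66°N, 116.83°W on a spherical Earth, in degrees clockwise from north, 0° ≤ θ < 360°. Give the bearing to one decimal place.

19.4°

Δλ = -116.83 − -151.29 = 34.46°.
θ = atan2( sin Δλ · cos φ₂ , cos φ₁ · sin φ₂ − sin φ₁ · cos φ₂ · cos Δλ )
  = atan2(0.32729, 0.92795) = 19.428° → normalised to [0°, 360°): 19.428°.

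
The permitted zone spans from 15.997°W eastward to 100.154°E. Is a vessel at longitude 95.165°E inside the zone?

Band width going east from -15.997° to +100.154°: ((100.154 − -15.997) mod 360) = 116.151°.
Offset of +95.165° east of the west edge: ((95.165 − -15.997) mod 360) = 111.162°.
111.162° ≤ 116.151° ⇒ inside.

Yes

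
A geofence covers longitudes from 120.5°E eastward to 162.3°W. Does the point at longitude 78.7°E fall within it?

No

Band width going east from +120.5° to -162.3°: ((-162.3 − 120.5) mod 360) = 77.2°.
Offset of +78.7° east of the west edge: ((78.7 − 120.5) mod 360) = 318.2°.
318.2° > 77.2° ⇒ outside.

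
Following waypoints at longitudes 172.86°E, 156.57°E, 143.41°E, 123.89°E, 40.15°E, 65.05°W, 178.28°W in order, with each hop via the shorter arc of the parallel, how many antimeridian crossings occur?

0

Leg 1: +172.86° → +156.57°, shortest Δλ = -16.29° (west) — does not cross 180°.
Leg 2: +156.57° → +143.41°, shortest Δλ = -13.16° (west) — does not cross 180°.
Leg 3: +143.41° → +123.89°, shortest Δλ = -19.52° (west) — does not cross 180°.
Leg 4: +123.89° → +40.15°, shortest Δλ = -83.74° (west) — does not cross 180°.
Leg 5: +40.15° → -65.05°, shortest Δλ = -105.2° (west) — does not cross 180°.
Leg 6: -65.05° → -178.28°, shortest Δλ = -113.23° (west) — does not cross 180°.
Total crossings: 0.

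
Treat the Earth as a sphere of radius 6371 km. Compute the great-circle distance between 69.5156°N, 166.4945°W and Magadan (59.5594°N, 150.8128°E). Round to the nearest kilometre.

Δλ = 150.8128 − -166.4945 = 317.3073°; wrapped into (−180°, 180°]: -42.6927°.
Δφ = 59.5594 − 69.5156 = -9.9562°.
a = sin²(Δφ/2) + cos φ₁ · cos φ₂ · sin²(Δλ/2) = 0.031022.
c = 2·atan2(√a, √(1−a)) = 0.35411 rad → d = 6371·c ≈ 2256.03 km.

2256 km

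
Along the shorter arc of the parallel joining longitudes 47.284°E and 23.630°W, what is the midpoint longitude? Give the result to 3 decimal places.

Signed shortest Δλ from +47.284° to -23.630° is -70.914°.
Midpoint longitude = +47.284° + (-70.914°)/2 = +47.284° − 35.457° = +11.827°.

11.827°E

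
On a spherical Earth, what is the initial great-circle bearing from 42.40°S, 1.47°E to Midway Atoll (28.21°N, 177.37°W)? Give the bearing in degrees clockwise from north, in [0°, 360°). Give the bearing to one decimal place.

Δλ = -177.37 − 1.47 = -178.84°.
θ = atan2( sin Δλ · cos φ₂ , cos φ₁ · sin φ₂ − sin φ₁ · cos φ₂ · cos Δλ )
  = atan2(-0.01784, -0.24502) = -175.836° → normalised to [0°, 360°): 184.164°.

184.2°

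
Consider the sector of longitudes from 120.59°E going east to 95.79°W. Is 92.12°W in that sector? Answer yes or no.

Band width going east from +120.59° to -95.79°: ((-95.79 − 120.59) mod 360) = 143.62°.
Offset of -92.12° east of the west edge: ((-92.12 − 120.59) mod 360) = 147.29°.
147.29° > 143.62° ⇒ outside.

No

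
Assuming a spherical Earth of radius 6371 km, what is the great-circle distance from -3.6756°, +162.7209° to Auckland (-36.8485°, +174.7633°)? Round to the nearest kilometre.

Δλ = 174.7633 − 162.7209 = 12.0424°.
Δφ = -36.8485 − -3.6756 = -33.1729°.
a = sin²(Δφ/2) + cos φ₁ · cos φ₂ · sin²(Δλ/2) = 0.090275.
c = 2·atan2(√a, √(1−a)) = 0.61035 rad → d = 6371·c ≈ 3888.52 km.

3889 km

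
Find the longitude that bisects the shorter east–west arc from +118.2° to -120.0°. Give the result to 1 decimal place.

Signed shortest Δλ from +118.2° to -120.0° is +121.8°.
Midpoint longitude = +118.2° + (+121.8°)/2 = +118.2° + 60.9° = +179.1°.
(The naïve average (+118.2 + -120.0)/2 = -0.9° is on the wrong side of the globe.)

+179.1°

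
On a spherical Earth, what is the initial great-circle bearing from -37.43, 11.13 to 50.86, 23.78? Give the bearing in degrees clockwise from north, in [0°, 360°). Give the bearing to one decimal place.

Δλ = 23.78 − 11.13 = 12.65°.
θ = atan2( sin Δλ · cos φ₂ , cos φ₁ · sin φ₂ − sin φ₁ · cos φ₂ · cos Δλ )
  = atan2(0.13823, 0.99024) = 7.947° → normalised to [0°, 360°): 7.947°.

7.9°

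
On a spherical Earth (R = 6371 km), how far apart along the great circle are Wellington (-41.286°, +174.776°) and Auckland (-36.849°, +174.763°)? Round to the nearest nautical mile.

Δλ = 174.763 − 174.776 = -0.013°.
Δφ = -36.849 − -41.286 = 4.437°.
a = sin²(Δφ/2) + cos φ₁ · cos φ₂ · sin²(Δλ/2) = 0.001499.
c = 2·atan2(√a, √(1−a)) = 0.07744 rad → d = 6371·c ≈ 493.37 km ≈ 266.40 nmi.

266 nmi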